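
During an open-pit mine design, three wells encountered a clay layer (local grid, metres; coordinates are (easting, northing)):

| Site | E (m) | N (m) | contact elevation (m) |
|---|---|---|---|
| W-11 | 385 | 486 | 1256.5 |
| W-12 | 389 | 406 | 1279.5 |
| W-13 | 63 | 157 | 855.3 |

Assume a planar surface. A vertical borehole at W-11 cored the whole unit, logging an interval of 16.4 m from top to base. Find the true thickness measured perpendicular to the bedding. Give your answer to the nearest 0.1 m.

9.2 m

Let the plane be z = a·E + b·N + c.
W-12−W-11: 4a − 80b = 23;  W-13−W-11: −322a − 329b = −401.2.
Solving gives a = 1.46488, b = −0.21426.
|∇z| = √(a²+b²) = 1.48046, so dip δ = arctan(1.48046) = 55.96°.
True thickness = vertical thickness × cos δ = 16.4 × cos 55.96° = 9.2 m.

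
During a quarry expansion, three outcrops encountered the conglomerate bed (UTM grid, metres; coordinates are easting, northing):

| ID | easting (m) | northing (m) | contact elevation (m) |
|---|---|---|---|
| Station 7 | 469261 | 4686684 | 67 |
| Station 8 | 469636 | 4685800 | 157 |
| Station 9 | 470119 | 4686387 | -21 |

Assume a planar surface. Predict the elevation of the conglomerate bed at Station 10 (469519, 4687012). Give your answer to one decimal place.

Let the plane be z = a·easting + b·northing + c.
Station 8−Station 7: 375a − 884b = 90;  Station 9−Station 7: 858a − 297b = −88.
Solving gives a = −0.161524470, b = −0.170329951.
Then c = 67 − a·469261 − b·4686684 = 874146.79.
At (469519, 4687012): z = −75838.8 − 798338.5 + 874146.79 = -30.5 m.

-30.5 m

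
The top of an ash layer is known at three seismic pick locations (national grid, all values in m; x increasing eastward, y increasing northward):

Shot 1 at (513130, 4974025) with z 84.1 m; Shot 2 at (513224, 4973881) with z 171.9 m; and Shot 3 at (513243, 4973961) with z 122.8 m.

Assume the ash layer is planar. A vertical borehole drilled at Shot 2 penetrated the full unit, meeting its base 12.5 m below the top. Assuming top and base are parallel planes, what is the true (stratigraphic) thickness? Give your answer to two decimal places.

Let the plane be z = a·x + b·y + c.
Shot 2−Shot 1: 94a − 144b = 87.8;  Shot 3−Shot 1: 113a − 64b = 38.7.
Solving gives a = −0.00452, b = −0.61268.
|∇z| = √(a²+b²) = 0.61269, so dip δ = arctan(0.61269) = 31.50°.
True thickness = vertical thickness × cos δ = 12.5 × cos 31.50° = 10.66 m.

10.66 m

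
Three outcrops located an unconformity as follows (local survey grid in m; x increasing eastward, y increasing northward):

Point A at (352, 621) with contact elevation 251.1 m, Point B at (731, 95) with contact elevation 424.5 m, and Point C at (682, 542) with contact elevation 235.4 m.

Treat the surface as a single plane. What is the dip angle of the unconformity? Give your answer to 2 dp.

Let the plane be z = a·x + b·y + c.
Point B−Point A: 379a − 526b = 173.4;  Point C−Point A: 330a − 79b = −15.7.
Solving gives a = −0.15286, b = −0.43980.
Gradient magnitude |∇z| = √(a² + b²) = √(0.02337 + 0.19342) = 0.46561.
True dip = arctan(0.46561) = 24.97°, dipping toward NNE (azimuth ≈ 019°).

24.97°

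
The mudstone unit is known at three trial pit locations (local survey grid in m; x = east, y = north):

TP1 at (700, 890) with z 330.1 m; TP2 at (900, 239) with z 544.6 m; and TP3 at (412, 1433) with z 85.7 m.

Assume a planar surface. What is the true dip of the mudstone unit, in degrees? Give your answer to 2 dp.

Let the plane be z = a·x + b·y + c.
TP2−TP1: 200a − 651b = 214.5;  TP3−TP1: −288a + 543b = −244.4.
Solving gives a = 0.54040, b = −0.16347.
Gradient magnitude |∇z| = √(a² + b²) = √(0.29203 + 0.02672) = 0.56458.
True dip = arctan(0.56458) = 29.45°, dipping toward WNW (azimuth ≈ 287°).

29.45°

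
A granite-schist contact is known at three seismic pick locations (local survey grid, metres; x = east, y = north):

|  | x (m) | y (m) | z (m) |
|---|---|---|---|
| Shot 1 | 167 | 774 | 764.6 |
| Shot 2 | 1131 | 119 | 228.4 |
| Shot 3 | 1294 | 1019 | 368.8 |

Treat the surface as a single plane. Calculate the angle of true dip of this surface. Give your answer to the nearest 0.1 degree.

Two edge vectors: Shot 1→Shot 2 = (964, -655, -536.2), Shot 1→Shot 3 = (1127, 245, -395.8).
Normal n = (Shot 1→Shot 2) × (Shot 1→Shot 3) = (390618, -222746.2, 974365).
So ∂z/∂x = −n_x/n_z = −0.40089 and ∂z/∂y = −n_y/n_z = 0.22861.
Gradient magnitude |∇z| = √(a² + b²) = √(0.16072 + 0.05226) = 0.46150.
True dip = arctan(0.46150) = 24.8°, dipping toward ESE (azimuth ≈ 120°).

24.8°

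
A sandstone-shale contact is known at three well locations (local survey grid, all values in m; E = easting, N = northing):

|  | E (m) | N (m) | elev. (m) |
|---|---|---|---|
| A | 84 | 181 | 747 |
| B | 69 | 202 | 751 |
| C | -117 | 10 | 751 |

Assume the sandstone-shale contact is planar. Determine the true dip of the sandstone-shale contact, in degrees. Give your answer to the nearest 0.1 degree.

9.0°

Two edge vectors: A→B = (-15, 21, 4), A→C = (-201, -171, 4).
Normal n = (A→B) × (A→C) = (768, -744, 6786).
So ∂z/∂E = −n_x/n_z = −0.11317 and ∂z/∂N = −n_y/n_z = 0.10964.
Gradient magnitude |∇z| = √(a² + b²) = √(0.01281 + 0.01202) = 0.15757.
True dip = arctan(0.15757) = 9.0°, dipping toward SE (azimuth ≈ 134°).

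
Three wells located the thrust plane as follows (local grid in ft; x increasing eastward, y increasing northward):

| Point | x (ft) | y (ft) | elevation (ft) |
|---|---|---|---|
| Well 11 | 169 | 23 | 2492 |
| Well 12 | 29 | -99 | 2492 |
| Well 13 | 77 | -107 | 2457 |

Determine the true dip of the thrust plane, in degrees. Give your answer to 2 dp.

42.97°

Two edge vectors: Well 11→Well 12 = (-140, -122, 0), Well 11→Well 13 = (-92, -130, -35).
Normal n = (Well 11→Well 12) × (Well 11→Well 13) = (4270, -4900, 6976).
So ∂z/∂x = −n_x/n_z = −0.61210 and ∂z/∂y = −n_y/n_z = 0.70241.
Gradient magnitude |∇z| = √(a² + b²) = √(0.37466 + 0.49338) = 0.93169.
True dip = arctan(0.93169) = 42.97°, dipping toward SE (azimuth ≈ 139°).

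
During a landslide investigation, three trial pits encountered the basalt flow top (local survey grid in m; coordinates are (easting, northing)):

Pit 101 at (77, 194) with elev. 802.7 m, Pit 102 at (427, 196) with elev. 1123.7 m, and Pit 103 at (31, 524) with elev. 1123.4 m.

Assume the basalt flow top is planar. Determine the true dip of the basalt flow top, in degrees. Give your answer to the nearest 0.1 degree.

Two edge vectors: Pit 101→Pit 102 = (350, 2, 321), Pit 101→Pit 103 = (-46, 330, 320.7).
Normal n = (Pit 101→Pit 102) × (Pit 101→Pit 103) = (-105288.6, -127011, 115592).
So ∂z/∂E = −n_x/n_z = 0.91086 and ∂z/∂N = −n_y/n_z = 1.09879.
Gradient magnitude |∇z| = √(a² + b²) = √(0.82967 + 1.20733) = 1.42724.
True dip = arctan(1.42724) = 55.0°, dipping toward SW (azimuth ≈ 220°).

55.0°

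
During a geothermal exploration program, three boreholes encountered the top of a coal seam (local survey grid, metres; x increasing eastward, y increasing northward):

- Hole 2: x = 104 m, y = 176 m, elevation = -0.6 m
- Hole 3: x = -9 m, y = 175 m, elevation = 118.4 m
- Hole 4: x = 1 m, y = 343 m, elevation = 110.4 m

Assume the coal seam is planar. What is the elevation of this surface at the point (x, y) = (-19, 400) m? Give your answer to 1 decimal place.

Two edge vectors: Hole 2→Hole 3 = (-113, -1, 119), Hole 2→Hole 4 = (-103, 167, 111).
Normal n = (Hole 2→Hole 3) × (Hole 2→Hole 4) = (-19984, 286, -18974).
So ∂z/∂x = −n_x/n_z = −1.05323 and ∂z/∂y = −n_y/n_z = 0.01507.
Intercept c from Hole 2: -0.6 + 109.54 − 2.65 = 106.28.
At (-19, 400): z = 20.0 + 6.0 + 106.28 = 132.3 m.

132.3 m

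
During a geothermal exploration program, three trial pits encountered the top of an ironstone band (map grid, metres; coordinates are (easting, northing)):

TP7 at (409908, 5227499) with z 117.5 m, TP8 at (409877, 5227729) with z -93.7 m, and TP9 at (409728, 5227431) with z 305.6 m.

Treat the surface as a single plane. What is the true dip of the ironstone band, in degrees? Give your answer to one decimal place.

50.4°

Two edge vectors: TP7→TP8 = (-31, 230, -211.2), TP7→TP9 = (-180, -68, 188.1).
Normal n = (TP7→TP8) × (TP7→TP9) = (28901.4, 43847.1, 43508).
So ∂z/∂E = −n_x/n_z = −0.66428 and ∂z/∂N = −n_y/n_z = −1.00779.
Gradient magnitude |∇z| = √(a² + b²) = √(0.44127 + 1.01565) = 1.20703.
True dip = arctan(1.20703) = 50.4°, dipping toward NNE (azimuth ≈ 033°).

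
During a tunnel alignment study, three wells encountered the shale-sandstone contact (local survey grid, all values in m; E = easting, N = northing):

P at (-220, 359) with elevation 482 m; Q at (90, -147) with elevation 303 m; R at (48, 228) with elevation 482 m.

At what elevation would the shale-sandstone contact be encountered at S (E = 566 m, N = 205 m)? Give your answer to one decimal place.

Let the plane be z = a·E + b·N + c.
Q−P: 310a − 506b = −179;  R−P: 268a − 131b = 0.
Solving gives a = 0.24684, b = 0.50498.
Then c = 482 − a·-220 − b·359 = 355.02.
At (566, 205): z = 139.7 + 103.5 + 355.02 = 598.2 m.

598.2 m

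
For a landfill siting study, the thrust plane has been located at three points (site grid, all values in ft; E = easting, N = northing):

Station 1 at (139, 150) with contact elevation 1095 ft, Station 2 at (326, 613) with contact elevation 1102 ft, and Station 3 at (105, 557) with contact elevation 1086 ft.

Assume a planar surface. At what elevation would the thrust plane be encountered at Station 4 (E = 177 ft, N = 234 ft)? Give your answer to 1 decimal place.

1096.6 ft

Two edge vectors: Station 1→Station 2 = (187, 463, 7), Station 1→Station 3 = (-34, 407, -9).
Normal n = (Station 1→Station 2) × (Station 1→Station 3) = (-7016, 1445, 91851).
So ∂z/∂E = −n_x/n_z = 0.07638 and ∂z/∂N = −n_y/n_z = −0.01573.
Intercept c from Station 1: 1095 − 10.62 + 2.36 = 1086.74.
At (177, 234): z = 13.5 − 3.7 + 1086.74 = 1096.6 ft.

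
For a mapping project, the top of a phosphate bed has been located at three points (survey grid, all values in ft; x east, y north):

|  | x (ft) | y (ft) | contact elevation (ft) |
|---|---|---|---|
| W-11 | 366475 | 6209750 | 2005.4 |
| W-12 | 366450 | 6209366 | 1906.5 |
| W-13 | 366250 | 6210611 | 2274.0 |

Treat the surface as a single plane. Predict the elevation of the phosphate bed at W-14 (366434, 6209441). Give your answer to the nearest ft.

1929 ft

Two edge vectors: W-11→W-12 = (-25, -384, -98.9), W-11→W-13 = (-225, 861, 268.6).
Normal n = (W-11→W-12) × (W-11→W-13) = (-17989.5, 28967.5, -107925).
So ∂z/∂x = −n_x/n_z = −0.16668520 and ∂z/∂y = −n_y/n_z = 0.26840398.
Intercept c from W-11: 2005.4 + 61085.96 − 1666721.64 = −1603630.28.
At (366434, 6209441): z = −61079.1 + 1666638.7 − 1603630.28 = 1929.3 ft.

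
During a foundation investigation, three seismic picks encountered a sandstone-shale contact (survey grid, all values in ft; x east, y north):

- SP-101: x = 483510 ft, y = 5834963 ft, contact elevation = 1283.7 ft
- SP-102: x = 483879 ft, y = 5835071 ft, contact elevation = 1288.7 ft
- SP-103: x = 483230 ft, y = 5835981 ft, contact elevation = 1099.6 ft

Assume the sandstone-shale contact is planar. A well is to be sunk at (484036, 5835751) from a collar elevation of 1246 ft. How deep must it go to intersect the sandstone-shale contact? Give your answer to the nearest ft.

Two edge vectors: SP-101→SP-102 = (369, 108, 5), SP-101→SP-103 = (-280, 1018, -184.1).
Normal n = (SP-101→SP-102) × (SP-101→SP-103) = (-24972.8, 66532.9, 405882).
So ∂z/∂x = −n_x/n_z = 0.06152724 and ∂z/∂y = −n_y/n_z = −0.16392178.
Intercept c from SP-101: 1283.7 − 29749.04 + 956477.52 = 928012.19.
At (484036, 5835751): z_contact = 29781.4 − 956606.7 + 928012.19 = 1186.9 ft.
Depth below ground = 1246 − 1186.9 = 59 ft.

59 ft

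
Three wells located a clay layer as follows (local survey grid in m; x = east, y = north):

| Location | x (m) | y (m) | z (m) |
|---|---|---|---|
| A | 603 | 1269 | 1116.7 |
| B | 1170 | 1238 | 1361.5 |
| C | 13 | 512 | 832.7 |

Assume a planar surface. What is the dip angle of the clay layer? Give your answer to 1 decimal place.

Two edge vectors: A→B = (567, -31, 244.8), A→C = (-590, -757, -284).
Normal n = (A→B) × (A→C) = (194117.6, 16596, -447509).
So ∂z/∂x = −n_x/n_z = 0.43377 and ∂z/∂y = −n_y/n_z = 0.03709.
Gradient magnitude |∇z| = √(a² + b²) = √(0.18816 + 0.00138) = 0.43536.
True dip = arctan(0.43536) = 23.5°, dipping toward W (azimuth ≈ 265°).

23.5°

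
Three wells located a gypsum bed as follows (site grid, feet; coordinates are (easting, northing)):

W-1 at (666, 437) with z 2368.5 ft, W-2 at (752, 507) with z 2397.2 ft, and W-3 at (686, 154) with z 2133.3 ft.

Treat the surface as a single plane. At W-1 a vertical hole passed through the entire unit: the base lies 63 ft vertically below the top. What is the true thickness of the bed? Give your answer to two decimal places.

47.51 ft

Two edge vectors: W-1→W-2 = (86, 70, 28.7), W-1→W-3 = (20, -283, -235.2).
Normal n = (W-1→W-2) × (W-1→W-3) = (-8341.9, 20801.2, -25738).
So ∂z/∂E = −n_x/n_z = −0.32411 and ∂z/∂N = −n_y/n_z = 0.80819.
|∇z| = √(a²+b²) = 0.87076, so dip δ = arctan(0.87076) = 41.05°.
True thickness = vertical thickness × cos δ = 63 × cos 41.05° = 47.51 ft.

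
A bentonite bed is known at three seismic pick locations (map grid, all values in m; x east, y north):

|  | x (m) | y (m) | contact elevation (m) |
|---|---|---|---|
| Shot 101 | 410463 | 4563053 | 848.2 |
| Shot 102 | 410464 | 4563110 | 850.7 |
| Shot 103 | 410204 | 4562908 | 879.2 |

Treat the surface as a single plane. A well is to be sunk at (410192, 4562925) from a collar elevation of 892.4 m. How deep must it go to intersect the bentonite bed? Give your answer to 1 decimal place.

10.7 m

Two edge vectors: Shot 101→Shot 102 = (1, 57, 2.5), Shot 101→Shot 103 = (-259, -145, 31).
Normal n = (Shot 101→Shot 102) × (Shot 101→Shot 103) = (2129.5, -678.5, 14618).
So ∂z/∂x = −n_x/n_z = −0.145676563 and ∂z/∂y = −n_y/n_z = 0.046415378.
Intercept c from Shot 101: 848.2 + 59794.84 − 211795.83 = −151152.79.
At (410192, 4562925): z_contact = −59755.36 + 211789.89 − 151152.79 = 881.74 m.
Depth below ground = 892.4 − 881.74 = 10.7 m.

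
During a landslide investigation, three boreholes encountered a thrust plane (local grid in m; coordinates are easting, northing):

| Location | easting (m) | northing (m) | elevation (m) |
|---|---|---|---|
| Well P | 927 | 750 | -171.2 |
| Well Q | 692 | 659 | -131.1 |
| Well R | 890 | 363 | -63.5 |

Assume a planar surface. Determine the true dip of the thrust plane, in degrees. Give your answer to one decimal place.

15.6°

Two edge vectors: Well P→Well Q = (-235, -91, 40.1), Well P→Well R = (-37, -387, 107.7).
Normal n = (Well P→Well Q) × (Well P→Well R) = (5718, 23825.8, 87578).
So ∂z/∂easting = −n_x/n_z = −0.06529 and ∂z/∂northing = −n_y/n_z = −0.27205.
Gradient magnitude |∇z| = √(a² + b²) = √(0.00426 + 0.07401) = 0.27978.
True dip = arctan(0.27978) = 15.6°, dipping toward NNE (azimuth ≈ 013°).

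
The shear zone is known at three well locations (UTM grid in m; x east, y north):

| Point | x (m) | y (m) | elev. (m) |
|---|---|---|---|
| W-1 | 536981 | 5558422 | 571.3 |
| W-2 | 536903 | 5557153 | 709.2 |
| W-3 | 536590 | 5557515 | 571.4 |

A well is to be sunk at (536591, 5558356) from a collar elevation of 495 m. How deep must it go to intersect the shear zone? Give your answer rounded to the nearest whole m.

Two edge vectors: W-1→W-2 = (-78, -1269, 137.9), W-1→W-3 = (-391, -907, 0.1).
Normal n = (W-1→W-2) × (W-1→W-3) = (124948.4, -53911.1, -425433).
So ∂z/∂x = −n_x/n_z = 0.29369701 and ∂z/∂y = −n_y/n_z = −0.12672054.
Intercept c from W-1: 571.3 − 157709.71 + 704366.24 = 547227.83.
At (536591, 5558356): z_contact = 157595.2 − 704357.9 + 547227.83 = 465.1 m.
Depth below ground = 495 − 465.1 = 30 m.

30 m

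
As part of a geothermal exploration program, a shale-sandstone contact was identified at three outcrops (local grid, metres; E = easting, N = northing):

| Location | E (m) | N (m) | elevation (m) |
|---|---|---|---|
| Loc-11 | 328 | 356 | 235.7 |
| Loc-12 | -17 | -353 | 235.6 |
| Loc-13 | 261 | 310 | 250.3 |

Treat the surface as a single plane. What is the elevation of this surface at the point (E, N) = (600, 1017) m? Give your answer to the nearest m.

Let the plane be z = a·E + b·N + c.
Loc-12−Loc-11: −345a − 709b = −0.1;  Loc-13−Loc-11: −67a − 46b = 14.6.
Solving gives a = −0.32738, b = 0.15944.
Then c = 235.7 − a·328 − b·356 = 286.32.
At (600, 1017): z = −196.4 + 162.2 + 286.32 = 252.0 m.

252 m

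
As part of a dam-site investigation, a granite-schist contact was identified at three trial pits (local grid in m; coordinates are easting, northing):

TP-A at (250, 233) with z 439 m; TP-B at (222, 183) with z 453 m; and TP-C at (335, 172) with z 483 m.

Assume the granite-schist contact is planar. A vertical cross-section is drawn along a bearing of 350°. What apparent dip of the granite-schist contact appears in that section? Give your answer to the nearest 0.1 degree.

23.7°

Let the plane be z = a·easting + b·northing + c.
TP-B−TP-A: −28a − 50b = 14;  TP-C−TP-A: 85a − 61b = 44.
Solving gives a = 0.22591, b = −0.40651.
Unit vector along 350° is (sin 350°, cos 350°) = (-0.1736, 0.9848).
Slope in that direction = a·(-0.1736) + b·(0.9848) = −0.43957.
Apparent dip = arctan|0.43957| = 23.7° (true dip is 24.9°, so apparent ≤ true as expected).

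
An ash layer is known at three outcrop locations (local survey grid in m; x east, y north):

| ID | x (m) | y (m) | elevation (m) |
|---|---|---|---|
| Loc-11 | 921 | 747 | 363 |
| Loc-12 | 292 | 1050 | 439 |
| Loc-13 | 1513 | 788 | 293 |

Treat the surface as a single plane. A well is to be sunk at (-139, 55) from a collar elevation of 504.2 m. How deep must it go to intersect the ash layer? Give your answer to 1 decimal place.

Let the plane be z = a·x + b·y + c.
Loc-12−Loc-11: −629a + 303b = 76;  Loc-13−Loc-11: 592a + 41b = −70.
Solving gives a = −0.118568, b = 0.004689.
Then c = 363 − a·921 − b·747 = 468.70.
At (-139, 55): z_contact = 16.48 + 0.26 + 468.70 = 485.44 m.
Depth below ground = 504.2 − 485.44 = 18.8 m.

18.8 m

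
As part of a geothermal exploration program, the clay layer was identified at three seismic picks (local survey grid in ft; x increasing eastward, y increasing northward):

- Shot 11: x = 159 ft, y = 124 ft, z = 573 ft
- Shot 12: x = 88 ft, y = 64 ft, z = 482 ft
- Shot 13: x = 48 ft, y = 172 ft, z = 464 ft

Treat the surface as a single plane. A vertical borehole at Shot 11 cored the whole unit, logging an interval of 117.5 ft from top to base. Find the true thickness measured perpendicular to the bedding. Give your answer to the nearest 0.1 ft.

Two edge vectors: Shot 11→Shot 12 = (-71, -60, -91), Shot 11→Shot 13 = (-111, 48, -109).
Normal n = (Shot 11→Shot 12) × (Shot 11→Shot 13) = (10908, 2362, -10068).
So ∂z/∂x = −n_x/n_z = 1.08343 and ∂z/∂y = −n_y/n_z = 0.23460.
|∇z| = √(a²+b²) = 1.10854, so dip δ = arctan(1.10854) = 47.95°.
True thickness = vertical thickness × cos δ = 117.5 × cos 47.95° = 78.7 ft.

78.7 ft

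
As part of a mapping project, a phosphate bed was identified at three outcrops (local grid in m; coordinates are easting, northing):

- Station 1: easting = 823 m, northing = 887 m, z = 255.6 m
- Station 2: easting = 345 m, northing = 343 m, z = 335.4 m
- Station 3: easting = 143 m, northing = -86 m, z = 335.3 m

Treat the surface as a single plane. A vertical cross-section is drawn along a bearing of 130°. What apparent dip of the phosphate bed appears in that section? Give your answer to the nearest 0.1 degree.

Two edge vectors: Station 1→Station 2 = (-478, -544, 79.8), Station 1→Station 3 = (-680, -973, 79.7).
Normal n = (Station 1→Station 2) × (Station 1→Station 3) = (34288.6, -16167.4, 95174).
So ∂z/∂easting = −n_x/n_z = −0.36027 and ∂z/∂northing = −n_y/n_z = 0.16987.
Unit vector along 130° is (sin 130°, cos 130°) = (0.7660, -0.6428).
Slope in that direction = a·(0.7660) + b·(-0.6428) = −0.38518.
Apparent dip = arctan|0.38518| = 21.1° (true dip is 21.7°, so apparent ≤ true as expected).

21.1°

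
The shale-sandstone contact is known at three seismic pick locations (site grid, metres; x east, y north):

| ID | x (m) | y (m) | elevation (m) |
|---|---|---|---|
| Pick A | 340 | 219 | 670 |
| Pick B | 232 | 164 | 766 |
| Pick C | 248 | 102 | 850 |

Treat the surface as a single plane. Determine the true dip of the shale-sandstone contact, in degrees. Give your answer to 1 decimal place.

Let the plane be z = a·x + b·y + c.
Pick B−Pick A: −108a − 55b = 96;  Pick C−Pick A: −92a − 117b = 180.
Solving gives a = −0.17582, b = −1.40021.
Gradient magnitude |∇z| = √(a² + b²) = √(0.03091 + 1.96059) = 1.41121.
True dip = arctan(1.41121) = 54.7°, dipping toward N (azimuth ≈ 007°).

54.7°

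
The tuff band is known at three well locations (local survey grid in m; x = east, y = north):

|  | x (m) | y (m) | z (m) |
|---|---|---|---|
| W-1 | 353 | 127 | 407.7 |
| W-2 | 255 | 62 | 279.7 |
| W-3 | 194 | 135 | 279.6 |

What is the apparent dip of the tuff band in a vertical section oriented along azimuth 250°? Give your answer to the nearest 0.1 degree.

45.8°

Two edge vectors: W-1→W-2 = (-98, -65, -128), W-1→W-3 = (-159, 8, -128.1).
Normal n = (W-1→W-2) × (W-1→W-3) = (9350.5, 7798.2, -11119).
So ∂z/∂x = −n_x/n_z = 0.84095 and ∂z/∂y = −n_y/n_z = 0.70134.
Unit vector along 250° is (sin 250°, cos 250°) = (-0.9397, -0.3420).
Slope in that direction = a·(-0.9397) + b·(-0.3420) = −1.03010.
Apparent dip = arctan|1.03010| = 45.8° (true dip is 47.6°, so apparent ≤ true as expected).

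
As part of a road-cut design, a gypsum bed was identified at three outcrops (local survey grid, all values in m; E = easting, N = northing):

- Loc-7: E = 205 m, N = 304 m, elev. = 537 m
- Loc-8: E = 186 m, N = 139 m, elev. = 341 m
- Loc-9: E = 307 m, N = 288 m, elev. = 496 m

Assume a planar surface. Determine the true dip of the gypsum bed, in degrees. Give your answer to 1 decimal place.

50.9°

Two edge vectors: Loc-7→Loc-8 = (-19, -165, -196), Loc-7→Loc-9 = (102, -16, -41).
Normal n = (Loc-7→Loc-8) × (Loc-7→Loc-9) = (3629, -20771, 17134).
So ∂z/∂E = −n_x/n_z = −0.21180 and ∂z/∂N = −n_y/n_z = 1.21227.
Gradient magnitude |∇z| = √(a² + b²) = √(0.04486 + 1.46959) = 1.23063.
True dip = arctan(1.23063) = 50.9°, dipping toward S (azimuth ≈ 170°).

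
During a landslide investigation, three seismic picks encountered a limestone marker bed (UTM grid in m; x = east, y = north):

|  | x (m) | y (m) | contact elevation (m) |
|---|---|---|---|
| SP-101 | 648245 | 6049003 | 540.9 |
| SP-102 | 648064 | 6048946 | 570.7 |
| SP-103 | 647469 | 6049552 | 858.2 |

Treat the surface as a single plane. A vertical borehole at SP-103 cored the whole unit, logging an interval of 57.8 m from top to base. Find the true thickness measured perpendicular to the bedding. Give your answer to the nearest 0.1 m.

Let the plane be z = a·x + b·y + c.
SP-102−SP-101: −181a − 57b = 29.8;  SP-103−SP-101: −776a + 549b = 317.3.
Solving gives a = −0.23988, b = 0.23890.
|∇z| = √(a²+b²) = 0.33855, so dip δ = arctan(0.33855) = 18.70°.
True thickness = vertical thickness × cos δ = 57.8 × cos 18.70° = 54.7 m.

54.7 m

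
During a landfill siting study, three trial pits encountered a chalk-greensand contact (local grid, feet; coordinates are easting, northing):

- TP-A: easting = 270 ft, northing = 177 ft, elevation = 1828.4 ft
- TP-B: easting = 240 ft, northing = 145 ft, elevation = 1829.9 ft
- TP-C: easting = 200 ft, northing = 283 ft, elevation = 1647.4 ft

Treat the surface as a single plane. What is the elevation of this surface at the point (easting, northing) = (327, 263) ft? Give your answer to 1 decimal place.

1799.8 ft

Let the plane be z = a·easting + b·northing + c.
TP-B−TP-A: −30a − 32b = 1.5;  TP-C−TP-A: −70a + 106b = −181.
Solving gives a = 1.03930, b = −1.02122.
Then c = 1828.4 − a·270 − b·177 = 1728.54.
At (327, 263): z = 339.9 − 268.6 + 1728.54 = 1799.8 ft.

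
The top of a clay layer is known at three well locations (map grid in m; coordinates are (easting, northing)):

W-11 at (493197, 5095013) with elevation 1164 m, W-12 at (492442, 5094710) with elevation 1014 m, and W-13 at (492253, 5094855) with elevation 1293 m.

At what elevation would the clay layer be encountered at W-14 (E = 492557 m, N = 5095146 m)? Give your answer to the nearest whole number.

Let the plane be z = a·E + b·N + c.
W-12−W-11: −755a − 303b = −150;  W-13−W-11: −944a − 158b = 129.
Solving gives a = −0.37655180, b = 1.43332214.
Then c = 1164 − a·493197 − b·5095013 = −7115916.71.
At (492557, 5095146): z = −185473.2 + 7302985.6 − 7115916.71 = 1595.6 m.

1596 m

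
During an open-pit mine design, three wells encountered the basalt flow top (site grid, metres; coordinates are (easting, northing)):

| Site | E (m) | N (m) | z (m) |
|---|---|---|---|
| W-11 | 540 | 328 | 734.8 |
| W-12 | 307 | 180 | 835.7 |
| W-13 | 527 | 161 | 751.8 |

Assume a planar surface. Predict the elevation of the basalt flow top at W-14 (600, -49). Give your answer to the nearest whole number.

739 m

Let the plane be z = a·E + b·N + c.
W-12−W-11: −233a − 148b = 100.9;  W-13−W-11: −13a − 167b = 17.
Solving gives a = −0.38755, b = −0.07163.
Then c = 734.8 − a·540 − b·328 = 967.57.
At (600, -49): z = −232.5 + 3.5 + 967.57 = 738.6 m.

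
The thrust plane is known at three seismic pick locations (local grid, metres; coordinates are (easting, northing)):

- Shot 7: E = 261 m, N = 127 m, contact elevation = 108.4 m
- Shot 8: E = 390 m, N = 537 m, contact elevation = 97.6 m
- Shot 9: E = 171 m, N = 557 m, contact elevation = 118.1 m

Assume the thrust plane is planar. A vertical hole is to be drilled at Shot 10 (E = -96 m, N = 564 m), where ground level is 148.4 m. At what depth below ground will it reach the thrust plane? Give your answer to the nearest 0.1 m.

Two edge vectors: Shot 7→Shot 8 = (129, 410, -10.8), Shot 7→Shot 9 = (-90, 430, 9.7).
Normal n = (Shot 7→Shot 8) × (Shot 7→Shot 9) = (8621, -279.3, 92370).
So ∂z/∂E = −n_x/n_z = −0.09333 and ∂z/∂N = −n_y/n_z = 0.00302.
Intercept c from Shot 7: 108.4 + 24.36 − 0.38 = 132.38.
At (-96, 564): z_contact = 8.96 + 1.71 + 132.38 = 143.04 m.
Depth below ground = 148.4 − 143.04 = 5.4 m.

5.4 m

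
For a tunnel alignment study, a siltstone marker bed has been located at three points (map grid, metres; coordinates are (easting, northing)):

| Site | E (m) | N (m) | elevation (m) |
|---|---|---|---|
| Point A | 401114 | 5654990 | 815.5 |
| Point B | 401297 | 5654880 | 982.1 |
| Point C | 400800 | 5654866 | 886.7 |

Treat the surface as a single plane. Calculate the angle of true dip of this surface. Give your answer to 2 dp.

Two edge vectors: Point A→Point B = (183, -110, 166.6), Point A→Point C = (-314, -124, 71.2).
Normal n = (Point A→Point B) × (Point A→Point C) = (12826.4, -65342, -57232).
So ∂z/∂E = −n_x/n_z = 0.22411 and ∂z/∂N = −n_y/n_z = −1.14170.
Gradient magnitude |∇z| = √(a² + b²) = √(0.05023 + 1.30349) = 1.16349.
True dip = arctan(1.16349) = 49.32°, dipping toward N (azimuth ≈ 349°).

49.32°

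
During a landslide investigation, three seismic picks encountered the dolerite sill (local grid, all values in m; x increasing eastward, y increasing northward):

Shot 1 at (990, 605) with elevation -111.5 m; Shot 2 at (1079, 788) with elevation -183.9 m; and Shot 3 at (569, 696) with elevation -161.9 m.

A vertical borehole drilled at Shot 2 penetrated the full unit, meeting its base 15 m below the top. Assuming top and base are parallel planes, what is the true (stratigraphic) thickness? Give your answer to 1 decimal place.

Let the plane be z = a·x + b·y + c.
Shot 2−Shot 1: 89a + 183b = −72.4;  Shot 3−Shot 1: −421a + 91b = −50.4.
Solving gives a = 0.03095, b = −0.41068.
|∇z| = √(a²+b²) = 0.41184, so dip δ = arctan(0.41184) = 22.38°.
True thickness = vertical thickness × cos δ = 15 × cos 22.38° = 13.9 m.

13.9 m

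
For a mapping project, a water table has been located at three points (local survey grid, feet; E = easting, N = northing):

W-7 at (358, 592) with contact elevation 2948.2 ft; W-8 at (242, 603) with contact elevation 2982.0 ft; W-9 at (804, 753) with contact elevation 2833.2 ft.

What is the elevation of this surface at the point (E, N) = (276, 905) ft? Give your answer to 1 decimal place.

2994.5 ft

Two edge vectors: W-7→W-8 = (-116, 11, 33.8), W-7→W-9 = (446, 161, -115).
Normal n = (W-7→W-8) × (W-7→W-9) = (-6706.8, 1734.8, -23582).
So ∂z/∂E = −n_x/n_z = −0.28440 and ∂z/∂N = −n_y/n_z = 0.07356.
Intercept c from W-7: 2948.2 + 101.82 − 43.55 = 3006.47.
At (276, 905): z = −78.5 + 66.6 + 3006.47 = 2994.5 ft.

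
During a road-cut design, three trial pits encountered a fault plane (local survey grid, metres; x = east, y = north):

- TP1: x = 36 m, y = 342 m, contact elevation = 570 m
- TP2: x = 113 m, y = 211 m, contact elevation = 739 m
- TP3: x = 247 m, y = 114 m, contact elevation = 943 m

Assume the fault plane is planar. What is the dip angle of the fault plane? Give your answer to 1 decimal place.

51.0°

Let the plane be z = a·x + b·y + c.
TP2−TP1: 77a − 131b = 169;  TP3−TP1: 211a − 228b = 373.
Solving gives a = 1.02439, b = −0.68795.
Gradient magnitude |∇z| = √(a² + b²) = √(1.04938 + 0.47328) = 1.23396.
True dip = arctan(1.23396) = 51.0°, dipping toward NW (azimuth ≈ 304°).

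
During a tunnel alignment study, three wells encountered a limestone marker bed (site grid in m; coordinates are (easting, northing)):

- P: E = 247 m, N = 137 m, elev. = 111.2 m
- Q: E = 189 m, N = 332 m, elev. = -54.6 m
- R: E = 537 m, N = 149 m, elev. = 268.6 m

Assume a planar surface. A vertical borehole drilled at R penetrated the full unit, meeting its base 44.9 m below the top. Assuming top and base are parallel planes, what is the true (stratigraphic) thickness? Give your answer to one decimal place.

Two edge vectors: P→Q = (-58, 195, -165.8), P→R = (290, 12, 157.4).
Normal n = (P→Q) × (P→R) = (32682.6, -38952.8, -57246).
So ∂z/∂E = −n_x/n_z = 0.57091 and ∂z/∂N = −n_y/n_z = −0.68045.
|∇z| = √(a²+b²) = 0.88823, so dip δ = arctan(0.88823) = 41.61°.
True thickness = vertical thickness × cos δ = 44.9 × cos 41.61° = 33.6 m.

33.6 m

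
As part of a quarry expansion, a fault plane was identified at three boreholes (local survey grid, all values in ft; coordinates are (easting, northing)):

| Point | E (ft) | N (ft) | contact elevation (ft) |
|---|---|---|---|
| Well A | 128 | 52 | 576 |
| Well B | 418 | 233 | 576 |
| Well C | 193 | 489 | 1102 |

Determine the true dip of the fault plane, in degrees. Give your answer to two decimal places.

Let the plane be z = a·E + b·N + c.
Well B−Well A: 290a + 181b = 0;  Well C−Well A: 65a + 437b = 526.
Solving gives a = −0.82813, b = 1.32684.
Gradient magnitude |∇z| = √(a² + b²) = √(0.68580 + 1.76050) = 1.56407.
True dip = arctan(1.56407) = 57.41°, dipping toward SSE (azimuth ≈ 148°).

57.41°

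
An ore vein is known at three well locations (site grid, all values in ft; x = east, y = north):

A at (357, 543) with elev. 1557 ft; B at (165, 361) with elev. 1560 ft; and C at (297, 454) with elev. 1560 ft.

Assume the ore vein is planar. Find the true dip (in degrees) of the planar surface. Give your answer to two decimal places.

Two edge vectors: A→B = (-192, -182, 3), A→C = (-60, -89, 3).
Normal n = (A→B) × (A→C) = (-279, 396, 6168).
So ∂z/∂x = −n_x/n_z = 0.04523 and ∂z/∂y = −n_y/n_z = −0.06420.
Gradient magnitude |∇z| = √(a² + b²) = √(0.00205 + 0.00412) = 0.07854.
True dip = arctan(0.07854) = 4.49°, dipping toward NW (azimuth ≈ 325°).

4.49°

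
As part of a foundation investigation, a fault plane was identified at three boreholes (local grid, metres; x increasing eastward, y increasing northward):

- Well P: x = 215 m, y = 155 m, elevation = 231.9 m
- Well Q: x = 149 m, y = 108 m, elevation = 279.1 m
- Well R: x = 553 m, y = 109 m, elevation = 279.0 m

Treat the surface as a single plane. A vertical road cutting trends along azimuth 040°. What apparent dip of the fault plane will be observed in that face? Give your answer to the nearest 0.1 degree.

Let the plane be z = a·x + b·y + c.
Well Q−Well P: −66a − 47b = 47.2;  Well R−Well P: 338a − 46b = 47.1.
Solving gives a = 0.00225, b = −1.00741.
Unit vector along 040° is (sin 40°, cos 40°) = (0.6428, 0.7660).
Slope in that direction = a·(0.6428) + b·(0.7660) = −0.77028.
Apparent dip = arctan|0.77028| = 37.6° (true dip is 45.2°, so apparent ≤ true as expected).

37.6°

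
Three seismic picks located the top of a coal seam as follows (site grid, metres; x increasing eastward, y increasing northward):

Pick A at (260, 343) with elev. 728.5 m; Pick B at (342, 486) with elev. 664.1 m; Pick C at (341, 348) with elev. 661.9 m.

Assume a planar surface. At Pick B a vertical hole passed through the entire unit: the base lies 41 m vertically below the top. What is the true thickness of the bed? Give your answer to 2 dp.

Two edge vectors: Pick A→Pick B = (82, 143, -64.4), Pick A→Pick C = (81, 5, -66.6).
Normal n = (Pick A→Pick B) × (Pick A→Pick C) = (-9201.8, 244.8, -11173).
So ∂z/∂x = −n_x/n_z = −0.82357 and ∂z/∂y = −n_y/n_z = 0.02191.
|∇z| = √(a²+b²) = 0.82387, so dip δ = arctan(0.82387) = 39.48°.
True thickness = vertical thickness × cos δ = 41 × cos 39.48° = 31.64 m.

31.64 m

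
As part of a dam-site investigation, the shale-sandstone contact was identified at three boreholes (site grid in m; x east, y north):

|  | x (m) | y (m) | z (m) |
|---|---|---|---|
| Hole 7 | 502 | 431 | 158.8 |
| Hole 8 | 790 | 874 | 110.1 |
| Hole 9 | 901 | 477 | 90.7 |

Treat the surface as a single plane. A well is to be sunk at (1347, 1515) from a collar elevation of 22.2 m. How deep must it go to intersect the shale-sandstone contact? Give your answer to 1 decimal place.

Let the plane be z = a·x + b·y + c.
Hole 8−Hole 7: 288a + 443b = −48.7;  Hole 9−Hole 7: 399a + 46b = −68.1.
Solving gives a = −0.170805, b = 0.001110.
Then c = 158.8 − a·502 − b·431 = 244.07.
At (1347, 1515): z_contact = −230.07 + 1.68 + 244.07 = 15.67 m.
Depth below ground = 22.2 − 15.67 = 6.5 m.

6.5 m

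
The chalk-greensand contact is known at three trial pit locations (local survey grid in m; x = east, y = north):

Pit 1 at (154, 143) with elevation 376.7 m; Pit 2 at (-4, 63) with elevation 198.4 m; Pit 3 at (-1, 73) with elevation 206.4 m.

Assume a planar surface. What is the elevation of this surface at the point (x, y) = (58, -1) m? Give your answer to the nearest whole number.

Let the plane be z = a·x + b·y + c.
Pit 2−Pit 1: −158a − 80b = −178.3;  Pit 3−Pit 1: −155a − 70b = −170.3.
Solving gives a = 0.85299, b = 0.54410.
Then c = 376.7 − a·154 − b·143 = 167.53.
At (58, -1): z = 49.5 − 0.5 + 167.53 = 216.5 m.

216 m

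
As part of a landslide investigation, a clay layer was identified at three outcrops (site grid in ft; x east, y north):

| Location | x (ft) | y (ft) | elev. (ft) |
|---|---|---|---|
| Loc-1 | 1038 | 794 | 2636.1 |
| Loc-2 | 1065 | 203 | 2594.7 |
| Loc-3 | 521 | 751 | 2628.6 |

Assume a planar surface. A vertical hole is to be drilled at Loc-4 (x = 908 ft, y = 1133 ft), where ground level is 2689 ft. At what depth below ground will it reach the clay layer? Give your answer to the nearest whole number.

30 ft

Two edge vectors: Loc-1→Loc-2 = (27, -591, -41.4), Loc-1→Loc-3 = (-517, -43, -7.5).
Normal n = (Loc-1→Loc-2) × (Loc-1→Loc-3) = (2652.3, 21606.3, -306708).
So ∂z/∂x = −n_x/n_z = 0.00865 and ∂z/∂y = −n_y/n_z = 0.07045.
Intercept c from Loc-1: 2636.1 − 8.98 − 55.93 = 2571.19.
At (908, 1133): z_contact = 7.9 + 79.8 + 2571.19 = 2658.9 ft.
Depth below ground = 2689 − 2658.9 = 30 ft.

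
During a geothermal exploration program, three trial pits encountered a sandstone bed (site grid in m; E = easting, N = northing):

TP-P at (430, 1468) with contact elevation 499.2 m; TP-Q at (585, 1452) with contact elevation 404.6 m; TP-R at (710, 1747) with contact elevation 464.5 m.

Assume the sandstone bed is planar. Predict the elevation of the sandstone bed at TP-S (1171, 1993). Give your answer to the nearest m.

313 m

Let the plane be z = a·E + b·N + c.
TP-Q−TP-P: 155a − 16b = −94.6;  TP-R−TP-P: 280a + 279b = −34.7.
Solving gives a = −0.56466, b = 0.44232.
Then c = 499.2 − a·430 − b·1468 = 92.69.
At (1171, 1993): z = −661.2 + 881.5 + 92.69 = 313.0 m.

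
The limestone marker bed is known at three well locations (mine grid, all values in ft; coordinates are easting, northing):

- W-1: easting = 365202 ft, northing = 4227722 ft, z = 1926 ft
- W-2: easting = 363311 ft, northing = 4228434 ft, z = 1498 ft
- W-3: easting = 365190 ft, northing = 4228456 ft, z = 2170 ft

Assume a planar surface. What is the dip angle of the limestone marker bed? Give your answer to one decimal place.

26.1°

Two edge vectors: W-1→W-2 = (-1891, 712, -428), W-1→W-3 = (-12, 734, 244).
Normal n = (W-1→W-2) × (W-1→W-3) = (487880, 466540, -1379450).
So ∂z/∂easting = −n_x/n_z = 0.35368 and ∂z/∂northing = −n_y/n_z = 0.33821.
Gradient magnitude |∇z| = √(a² + b²) = √(0.12509 + 0.11438) = 0.48936.
True dip = arctan(0.48936) = 26.1°, dipping toward SW (azimuth ≈ 226°).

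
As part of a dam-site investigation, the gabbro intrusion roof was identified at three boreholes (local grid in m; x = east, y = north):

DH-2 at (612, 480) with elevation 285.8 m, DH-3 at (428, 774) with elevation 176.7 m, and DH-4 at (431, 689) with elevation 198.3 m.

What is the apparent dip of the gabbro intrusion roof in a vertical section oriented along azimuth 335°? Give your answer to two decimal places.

Two edge vectors: DH-2→DH-3 = (-184, 294, -109.1), DH-2→DH-4 = (-181, 209, -87.5).
Normal n = (DH-2→DH-3) × (DH-2→DH-4) = (-2923.1, 3647.1, 14758).
So ∂z/∂x = −n_x/n_z = 0.19807 and ∂z/∂y = −n_y/n_z = −0.24713.
Unit vector along 335° is (sin 335°, cos 335°) = (-0.4226, 0.9063).
Slope in that direction = a·(-0.4226) + b·(0.9063) = −0.30768.
Apparent dip = arctan|0.30768| = 17.10° (true dip is 17.6°, so apparent ≤ true as expected).

17.10°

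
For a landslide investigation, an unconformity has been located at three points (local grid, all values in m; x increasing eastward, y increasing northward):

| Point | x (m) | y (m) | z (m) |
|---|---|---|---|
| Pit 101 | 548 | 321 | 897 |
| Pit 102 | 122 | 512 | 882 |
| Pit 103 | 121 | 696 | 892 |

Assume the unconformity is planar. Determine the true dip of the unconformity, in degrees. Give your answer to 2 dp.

Two edge vectors: Pit 101→Pit 102 = (-426, 191, -15), Pit 101→Pit 103 = (-427, 375, -5).
Normal n = (Pit 101→Pit 102) × (Pit 101→Pit 103) = (4670, 4275, -78193).
So ∂z/∂x = −n_x/n_z = 0.05972 and ∂z/∂y = −n_y/n_z = 0.05467.
Gradient magnitude |∇z| = √(a² + b²) = √(0.00357 + 0.00299) = 0.08097.
True dip = arctan(0.08097) = 4.63°, dipping toward SW (azimuth ≈ 228°).

4.63°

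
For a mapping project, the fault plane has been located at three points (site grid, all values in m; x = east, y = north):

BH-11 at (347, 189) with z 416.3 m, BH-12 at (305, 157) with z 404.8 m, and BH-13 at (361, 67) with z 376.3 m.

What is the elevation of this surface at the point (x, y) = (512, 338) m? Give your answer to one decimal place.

469.2 m

Two edge vectors: BH-11→BH-12 = (-42, -32, -11.5), BH-11→BH-13 = (14, -122, -40).
Normal n = (BH-11→BH-12) × (BH-11→BH-13) = (-123, -1841, 5572).
So ∂z/∂x = −n_x/n_z = 0.02207 and ∂z/∂y = −n_y/n_z = 0.33040.
Intercept c from BH-11: 416.3 − 7.66 − 62.45 = 346.19.
At (512, 338): z = 11.3 + 111.7 + 346.19 = 469.2 m.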